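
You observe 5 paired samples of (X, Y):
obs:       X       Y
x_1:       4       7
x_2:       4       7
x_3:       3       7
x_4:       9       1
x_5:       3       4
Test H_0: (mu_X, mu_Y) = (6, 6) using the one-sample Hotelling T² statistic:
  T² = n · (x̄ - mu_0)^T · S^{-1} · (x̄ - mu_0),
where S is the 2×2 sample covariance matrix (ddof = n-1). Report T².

Step 1 — sample mean vector:
  mean(X) = (4 + 4 + 3 + 9 + 3) / 5 = 23/5 = 4.6
  mean(Y) = (7 + 7 + 7 + 1 + 4) / 5 = 26/5 = 5.2
  x̄ = (4.6, 5.2),  deviation x̄ - mu_0 = (4.6, 5.2) - (6, 6) = (-1.4, -0.8).

Step 2 — sample covariance matrix, S[i,j] = (1/(n-1)) · Σ_k (x_{k,i} - mean_i) · (x_{k,j} - mean_j), divisor n-1 = 4:
  S[X,X] = ((-0.6)·(-0.6) + (-0.6)·(-0.6) + (-1.6)·(-1.6) + (4.4)·(4.4) + (-1.6)·(-1.6)) / 4 = 25.2/4 = 6.3
  S[X,Y] = ((-0.6)·(1.8) + (-0.6)·(1.8) + (-1.6)·(1.8) + (4.4)·(-4.2) + (-1.6)·(-1.2)) / 4 = -21.6/4 = -5.4
  S[Y,Y] = ((1.8)·(1.8) + (1.8)·(1.8) + (1.8)·(1.8) + (-4.2)·(-4.2) + (-1.2)·(-1.2)) / 4 = 28.8/4 = 7.2
  S = [[6.3, -5.4],
 [-5.4, 7.2]].

Step 3 — invert S. det(S) = 6.3·7.2 - (-5.4)² = 16.2.
  S^{-1} = (1/det) · [[d, -b], [-b, a]] = [[0.4444, 0.3333],
 [0.3333, 0.3889]].

Step 4 — quadratic form (x̄ - mu_0)^T · S^{-1} · (x̄ - mu_0):
  S^{-1} · (x̄ - mu_0) = (-0.8889, -0.7778),
  (x̄ - mu_0)^T · [...] = (-1.4)·(-0.8889) + (-0.8)·(-0.7778) = 1.8667.

Step 5 — scale by n: T² = 5 · 1.8667 = 9.3333.

T² ≈ 9.3333


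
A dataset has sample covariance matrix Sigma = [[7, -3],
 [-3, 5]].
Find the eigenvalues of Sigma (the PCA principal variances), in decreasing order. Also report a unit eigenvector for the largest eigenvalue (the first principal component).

Step 1 — characteristic polynomial of 2×2 Sigma:
  det(Sigma - λI) = λ² - trace · λ + det = 0.
  trace = 7 + 5 = 12, det = 7·5 - (-3)² = 26.
Step 2 — discriminant:
  Δ = trace² - 4·det = 144 - 104 = 40.
Step 3 — eigenvalues:
  λ = (trace ± √Δ)/2 = (12 ± 6.3246)/2,
  λ_1 = 9.1623,  λ_2 = 2.8377.

Step 4 — unit eigenvector for λ_1: solve (Sigma - λ_1 I)v = 0. First row:
  (7 - 9.1623)·v_x + (-3)·v_y = 0, i.e. (-2.1623)·v_x + (-3)·v_y = 0,
  so v ∝ (b, λ_1 - a) = (-3, 2.1623); multiply by -1 so the first entry is positive: u = (3, -2.1623).
  ||u|| = √((3)² + (-2.1623)²) = √(13.6754) ≈ 3.698,
  v_1 = u/||u|| ≈ (0.8112, -0.5847) (||v_1|| = 1).

λ_1 = 9.1623,  λ_2 = 2.8377;  v_1 ≈ (0.8112, -0.5847)


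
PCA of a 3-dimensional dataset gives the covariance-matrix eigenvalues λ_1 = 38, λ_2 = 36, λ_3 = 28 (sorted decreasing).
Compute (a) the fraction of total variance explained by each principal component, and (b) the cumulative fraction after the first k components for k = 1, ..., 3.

Step 1 — total variance = trace(Sigma) = Σ λ_i = 38 + 36 + 28 = 102.

Step 2 — fraction explained by component i = λ_i / Σ λ:
  PC1: 38/102 = 0.3725
  PC2: 36/102 = 0.3529
  PC3: 28/102 = 0.2745

Step 3 — cumulative fraction after k components = (λ_1 + ... + λ_k) / Σ λ:
  k = 1: 38/102 = 0.3725
  k = 2: (38 + 36)/102 = 74/102 = 0.7255
  k = 3: (38 + 36 + 28)/102 = 102/102 = 1

Summary (fraction, with percent):

explained: PC1 0.3725 (37.25%), PC2 0.3529 (35.29%), PC3 0.2745 (27.45%);  cumulative: 0.3725, 0.7255, 1


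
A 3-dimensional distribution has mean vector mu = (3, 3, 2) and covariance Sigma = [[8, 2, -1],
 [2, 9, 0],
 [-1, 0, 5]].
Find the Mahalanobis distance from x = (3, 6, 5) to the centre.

Step 1 — centre the observation: (x - mu) = (0, 3, 3).

Step 2 — invert Sigma (cofactor / det for 3×3, or solve directly):
  Sigma^{-1} = [[0.136, -0.0302, 0.0272],
 [-0.0302, 0.1178, -0.006],
 [0.0272, -0.006, 0.2054]].

Step 3 — form the quadratic (x - mu)^T · Sigma^{-1} · (x - mu):
  Sigma^{-1} · (x - mu) = (-0.0091, 0.3353, 0.5982).
  (x - mu)^T · [Sigma^{-1} · (x - mu)] = (0)·(-0.0091) + (3)·(0.3353) + (3)·(0.5982) = 2.8006.

Step 4 — take square root: d = √(2.8006) ≈ 1.6735.

d(x, mu) = √(2.8006) ≈ 1.6735


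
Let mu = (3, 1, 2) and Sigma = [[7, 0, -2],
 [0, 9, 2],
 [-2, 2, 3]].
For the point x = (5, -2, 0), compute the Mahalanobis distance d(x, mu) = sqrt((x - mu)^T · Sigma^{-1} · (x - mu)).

Step 1 — centre the observation: (x - mu) = (2, -3, -2).

Step 2 — invert Sigma (cofactor / det for 3×3, or solve directly):
  Sigma^{-1} = [[0.184, -0.032, 0.144],
 [-0.032, 0.136, -0.112],
 [0.144, -0.112, 0.504]].

Step 3 — form the quadratic (x - mu)^T · Sigma^{-1} · (x - mu):
  Sigma^{-1} · (x - mu) = (0.176, -0.248, -0.384).
  (x - mu)^T · [Sigma^{-1} · (x - mu)] = (2)·(0.176) + (-3)·(-0.248) + (-2)·(-0.384) = 1.864.

Step 4 — take square root: d = √(1.864) ≈ 1.3653.

d(x, mu) = √(1.864) ≈ 1.3653


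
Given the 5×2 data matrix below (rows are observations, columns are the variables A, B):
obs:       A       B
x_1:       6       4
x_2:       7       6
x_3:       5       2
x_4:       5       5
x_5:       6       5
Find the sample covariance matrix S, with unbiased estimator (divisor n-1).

Step 1 — column means:
  mean(A) = (6 + 7 + 5 + 5 + 6) / 5 = 29/5 = 5.8
  mean(B) = (4 + 6 + 2 + 5 + 5) / 5 = 22/5 = 4.4

Step 2 — sample covariance S[i,j] = (1/(n-1)) · Σ_k (x_{k,i} - mean_i) · (x_{k,j} - mean_j), with n-1 = 4.
  S[A,A] = ((0.2)·(0.2) + (1.2)·(1.2) + (-0.8)·(-0.8) + (-0.8)·(-0.8) + (0.2)·(0.2)) / 4 = 2.8/4 = 0.7
  S[A,B] = ((0.2)·(-0.4) + (1.2)·(1.6) + (-0.8)·(-2.4) + (-0.8)·(0.6) + (0.2)·(0.6)) / 4 = 3.4/4 = 0.85
  S[B,B] = ((-0.4)·(-0.4) + (1.6)·(1.6) + (-2.4)·(-2.4) + (0.6)·(0.6) + (0.6)·(0.6)) / 4 = 9.2/4 = 2.3

S is symmetric (S[j,i] = S[i,j]). Assembling:

S = [[0.7, 0.85],
 [0.85, 2.3]]


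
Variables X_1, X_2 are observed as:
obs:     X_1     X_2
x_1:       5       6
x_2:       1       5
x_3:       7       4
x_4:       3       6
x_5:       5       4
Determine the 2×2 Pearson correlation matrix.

Step 1 — column means:
  mean(X_1) = (5 + 1 + 7 + 3 + 5) / 5 = 21/5 = 4.2
  mean(X_2) = (6 + 5 + 4 + 6 + 4) / 5 = 25/5 = 5

Step 2 — sample variances and covariances s[i,j] = (1/(n-1)) · Σ_k (x_{k,i} - mean_i) · (x_{k,j} - mean_j), with n-1 = 4:
  s[X_1,X_1] = ((0.8)·(0.8) + (-3.2)·(-3.2) + (2.8)·(2.8) + (-1.2)·(-1.2) + (0.8)·(0.8)) / 4 = 20.8/4 = 5.2
  s[X_1,X_2] = ((0.8)·(1) + (-3.2)·(0) + (2.8)·(-1) + (-1.2)·(1) + (0.8)·(-1)) / 4 = -4/4 = -1
  s[X_2,X_2] = ((1)·(1) + (0)·(0) + (-1)·(-1) + (1)·(1) + (-1)·(-1)) / 4 = 4/4 = 1
  Sample standard deviations s_i = √(s[i,i]):
  s(X_1) = √(5.2) = 2.2804
  s(X_2) = √(1) = 1

Step 3 — r_{ij} = s_{ij} / (s_i · s_j):
  r[X_1,X_1] = 1 (diagonal).
  r[X_1,X_2] = -1 / (2.2804 · 1) = -1 / 2.2804 = -0.4385
  r[X_2,X_2] = 1 (diagonal).

R is symmetric with unit diagonal. Assembling:

R = [[1, -0.4385],
 [-0.4385, 1]]


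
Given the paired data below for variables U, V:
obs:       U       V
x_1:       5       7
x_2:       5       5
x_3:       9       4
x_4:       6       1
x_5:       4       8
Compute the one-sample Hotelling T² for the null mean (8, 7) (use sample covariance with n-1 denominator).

Step 1 — sample mean vector:
  mean(U) = (5 + 5 + 9 + 6 + 4) / 5 = 29/5 = 5.8
  mean(V) = (7 + 5 + 4 + 1 + 8) / 5 = 25/5 = 5
  x̄ = (5.8, 5),  deviation x̄ - mu_0 = (5.8, 5) - (8, 7) = (-2.2, -2).

Step 2 — sample covariance matrix, S[i,j] = (1/(n-1)) · Σ_k (x_{k,i} - mean_i) · (x_{k,j} - mean_j), divisor n-1 = 4:
  S[U,U] = ((-0.8)·(-0.8) + (-0.8)·(-0.8) + (3.2)·(3.2) + (0.2)·(0.2) + (-1.8)·(-1.8)) / 4 = 14.8/4 = 3.7
  S[U,V] = ((-0.8)·(2) + (-0.8)·(0) + (3.2)·(-1) + (0.2)·(-4) + (-1.8)·(3)) / 4 = -11/4 = -2.75
  S[V,V] = ((2)·(2) + (0)·(0) + (-1)·(-1) + (-4)·(-4) + (3)·(3)) / 4 = 30/4 = 7.5
  S = [[3.7, -2.75],
 [-2.75, 7.5]].

Step 3 — invert S. det(S) = 3.7·7.5 - (-2.75)² = 20.1875.
  S^{-1} = (1/det) · [[d, -b], [-b, a]] = [[0.3715, 0.1362],
 [0.1362, 0.1833]].

Step 4 — quadratic form (x̄ - mu_0)^T · S^{-1} · (x̄ - mu_0):
  S^{-1} · (x̄ - mu_0) = (-1.0898, -0.6663),
  (x̄ - mu_0)^T · [...] = (-2.2)·(-1.0898) + (-2)·(-0.6663) = 3.73.

Step 5 — scale by n: T² = 5 · 3.73 = 18.6502.

T² ≈ 18.6502


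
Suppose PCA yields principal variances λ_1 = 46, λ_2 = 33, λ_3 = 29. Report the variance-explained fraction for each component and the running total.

Step 1 — total variance = trace(Sigma) = Σ λ_i = 46 + 33 + 29 = 108.

Step 2 — fraction explained by component i = λ_i / Σ λ:
  PC1: 46/108 = 0.4259
  PC2: 33/108 = 0.3056
  PC3: 29/108 = 0.2685

Step 3 — cumulative fraction after k components = (λ_1 + ... + λ_k) / Σ λ:
  k = 1: 46/108 = 0.4259
  k = 2: (46 + 33)/108 = 79/108 = 0.7315
  k = 3: (46 + 33 + 29)/108 = 108/108 = 1

Summary (fraction, with percent):

explained: PC1 0.4259 (42.59%), PC2 0.3056 (30.56%), PC3 0.2685 (26.85%);  cumulative: 0.4259, 0.7315, 1


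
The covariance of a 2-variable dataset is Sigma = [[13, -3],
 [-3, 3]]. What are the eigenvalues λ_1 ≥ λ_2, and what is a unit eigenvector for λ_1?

Step 1 — characteristic polynomial of 2×2 Sigma:
  det(Sigma - λI) = λ² - trace · λ + det = 0.
  trace = 13 + 3 = 16, det = 13·3 - (-3)² = 30.
Step 2 — discriminant:
  Δ = trace² - 4·det = 256 - 120 = 136.
Step 3 — eigenvalues:
  λ = (trace ± √Δ)/2 = (16 ± 11.6619)/2,
  λ_1 = 13.831,  λ_2 = 2.169.

Step 4 — unit eigenvector for λ_1: solve (Sigma - λ_1 I)v = 0. First row:
  (13 - 13.831)·v_x + (-3)·v_y = 0, i.e. (-0.831)·v_x + (-3)·v_y = 0,
  so v ∝ (b, λ_1 - a) = (-3, 0.831); multiply by -1 so the first entry is positive: u = (3, -0.831).
  ||u|| = √((3)² + (-0.831)²) = √(9.6905) ≈ 3.113,
  v_1 = u/||u|| ≈ (0.9637, -0.2669) (||v_1|| = 1).

λ_1 = 13.831,  λ_2 = 2.169;  v_1 ≈ (0.9637, -0.2669)


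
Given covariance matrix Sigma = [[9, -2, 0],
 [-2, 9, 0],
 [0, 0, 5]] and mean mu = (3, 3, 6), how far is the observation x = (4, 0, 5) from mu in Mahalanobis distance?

Step 1 — centre the observation: (x - mu) = (1, -3, -1).

Step 2 — invert Sigma (cofactor / det for 3×3, or solve directly):
  Sigma^{-1} = [[0.1169, 0.026, 0],
 [0.026, 0.1169, 0],
 [0, 0, 0.2]].

Step 3 — form the quadratic (x - mu)^T · Sigma^{-1} · (x - mu):
  Sigma^{-1} · (x - mu) = (0.039, -0.3247, -0.2).
  (x - mu)^T · [Sigma^{-1} · (x - mu)] = (1)·(0.039) + (-3)·(-0.3247) + (-1)·(-0.2) = 1.213.

Step 4 — take square root: d = √(1.213) ≈ 1.1014.

d(x, mu) = √(1.213) ≈ 1.1014


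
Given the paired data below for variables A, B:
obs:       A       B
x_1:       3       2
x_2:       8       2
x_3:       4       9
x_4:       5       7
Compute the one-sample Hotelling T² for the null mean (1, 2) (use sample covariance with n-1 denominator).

Step 1 — sample mean vector:
  mean(A) = (3 + 8 + 4 + 5) / 4 = 20/4 = 5
  mean(B) = (2 + 2 + 9 + 7) / 4 = 20/4 = 5
  x̄ = (5, 5),  deviation x̄ - mu_0 = (5, 5) - (1, 2) = (4, 3).

Step 2 — sample covariance matrix, S[i,j] = (1/(n-1)) · Σ_k (x_{k,i} - mean_i) · (x_{k,j} - mean_j), divisor n-1 = 3:
  S[A,A] = ((-2)·(-2) + (3)·(3) + (-1)·(-1) + (0)·(0)) / 3 = 14/3 = 4.6667
  S[A,B] = ((-2)·(-3) + (3)·(-3) + (-1)·(4) + (0)·(2)) / 3 = -7/3 = -2.3333
  S[B,B] = ((-3)·(-3) + (-3)·(-3) + (4)·(4) + (2)·(2)) / 3 = 38/3 = 12.6667
  S = [[4.6667, -2.3333],
 [-2.3333, 12.6667]].

Step 3 — invert S. det(S) = 4.6667·12.6667 - (-2.3333)² = 53.6667.
  S^{-1} = (1/det) · [[d, -b], [-b, a]] = [[0.236, 0.0435],
 [0.0435, 0.087]].

Step 4 — quadratic form (x̄ - mu_0)^T · S^{-1} · (x̄ - mu_0):
  S^{-1} · (x̄ - mu_0) = (1.0745, 0.4348),
  (x̄ - mu_0)^T · [...] = (4)·(1.0745) + (3)·(0.4348) = 5.6025.

Step 5 — scale by n: T² = 4 · 5.6025 = 22.4099.

T² ≈ 22.4099


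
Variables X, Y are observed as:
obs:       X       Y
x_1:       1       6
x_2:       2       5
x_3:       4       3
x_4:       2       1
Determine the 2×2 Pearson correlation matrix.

Step 1 — column means:
  mean(X) = (1 + 2 + 4 + 2) / 4 = 9/4 = 2.25
  mean(Y) = (6 + 5 + 3 + 1) / 4 = 15/4 = 3.75

Step 2 — sample variances and covariances s[i,j] = (1/(n-1)) · Σ_k (x_{k,i} - mean_i) · (x_{k,j} - mean_j), with n-1 = 3:
  s[X,X] = ((-1.25)·(-1.25) + (-0.25)·(-0.25) + (1.75)·(1.75) + (-0.25)·(-0.25)) / 3 = 4.75/3 = 1.5833
  s[X,Y] = ((-1.25)·(2.25) + (-0.25)·(1.25) + (1.75)·(-0.75) + (-0.25)·(-2.75)) / 3 = -3.75/3 = -1.25
  s[Y,Y] = ((2.25)·(2.25) + (1.25)·(1.25) + (-0.75)·(-0.75) + (-2.75)·(-2.75)) / 3 = 14.75/3 = 4.9167
  Sample standard deviations s_i = √(s[i,i]):
  s(X) = √(1.5833) = 1.2583
  s(Y) = √(4.9167) = 2.2174

Step 3 — r_{ij} = s_{ij} / (s_i · s_j):
  r[X,X] = 1 (diagonal).
  r[X,Y] = -1.25 / (1.2583 · 2.2174) = -1.25 / 2.7901 = -0.448
  r[Y,Y] = 1 (diagonal).

R is symmetric with unit diagonal. Assembling:

R = [[1, -0.448],
 [-0.448, 1]]


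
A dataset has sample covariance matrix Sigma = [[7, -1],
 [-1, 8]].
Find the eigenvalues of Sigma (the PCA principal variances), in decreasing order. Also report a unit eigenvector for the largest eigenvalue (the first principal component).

Step 1 — characteristic polynomial of 2×2 Sigma:
  det(Sigma - λI) = λ² - trace · λ + det = 0.
  trace = 7 + 8 = 15, det = 7·8 - (-1)² = 55.
Step 2 — discriminant:
  Δ = trace² - 4·det = 225 - 220 = 5.
Step 3 — eigenvalues:
  λ = (trace ± √Δ)/2 = (15 ± 2.2361)/2,
  λ_1 = 8.618,  λ_2 = 6.382.

Step 4 — unit eigenvector for λ_1: solve (Sigma - λ_1 I)v = 0. First row:
  (7 - 8.618)·v_x + (-1)·v_y = 0, i.e. (-1.618)·v_x + (-1)·v_y = 0,
  so v ∝ (b, λ_1 - a) = (-1, 1.618); multiply by -1 so the first entry is positive: u = (1, -1.618).
  ||u|| = √((1)² + (-1.618)²) = √(3.618) ≈ 1.9021,
  v_1 = u/||u|| ≈ (0.5257, -0.8507) (||v_1|| = 1).

λ_1 = 8.618,  λ_2 = 6.382;  v_1 ≈ (0.5257, -0.8507)


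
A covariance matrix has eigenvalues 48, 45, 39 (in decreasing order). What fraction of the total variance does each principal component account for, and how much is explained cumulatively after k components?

Step 1 — total variance = trace(Sigma) = Σ λ_i = 48 + 45 + 39 = 132.

Step 2 — fraction explained by component i = λ_i / Σ λ:
  PC1: 48/132 = 0.3636
  PC2: 45/132 = 0.3409
  PC3: 39/132 = 0.2955

Step 3 — cumulative fraction after k components = (λ_1 + ... + λ_k) / Σ λ:
  k = 1: 48/132 = 0.3636
  k = 2: (48 + 45)/132 = 93/132 = 0.7045
  k = 3: (48 + 45 + 39)/132 = 132/132 = 1

Summary (fraction, with percent):

explained: PC1 0.3636 (36.36%), PC2 0.3409 (34.09%), PC3 0.2955 (29.55%);  cumulative: 0.3636, 0.7045, 1


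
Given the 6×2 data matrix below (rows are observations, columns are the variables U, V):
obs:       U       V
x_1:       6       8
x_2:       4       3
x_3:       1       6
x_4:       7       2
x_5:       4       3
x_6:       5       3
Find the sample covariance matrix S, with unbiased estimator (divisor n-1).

Step 1 — column means:
  mean(U) = (6 + 4 + 1 + 7 + 4 + 5) / 6 = 27/6 = 4.5
  mean(V) = (8 + 3 + 6 + 2 + 3 + 3) / 6 = 25/6 = 4.1667

Step 2 — sample covariance S[i,j] = (1/(n-1)) · Σ_k (x_{k,i} - mean_i) · (x_{k,j} - mean_j), with n-1 = 5.
  S[U,U] = ((1.5)·(1.5) + (-0.5)·(-0.5) + (-3.5)·(-3.5) + (2.5)·(2.5) + (-0.5)·(-0.5) + (0.5)·(0.5)) / 5 = 21.5/5 = 4.3
  S[U,V] = ((1.5)·(3.8333) + (-0.5)·(-1.1667) + (-3.5)·(1.8333) + (2.5)·(-2.1667) + (-0.5)·(-1.1667) + (0.5)·(-1.1667)) / 5 = -5.5/5 = -1.1
  S[V,V] = ((3.8333)·(3.8333) + (-1.1667)·(-1.1667) + (1.8333)·(1.8333) + (-2.1667)·(-2.1667) + (-1.1667)·(-1.1667) + (-1.1667)·(-1.1667)) / 5 = 26.8333/5 = 5.3667

S is symmetric (S[j,i] = S[i,j]). Assembling:

S = [[4.3, -1.1],
 [-1.1, 5.3667]]


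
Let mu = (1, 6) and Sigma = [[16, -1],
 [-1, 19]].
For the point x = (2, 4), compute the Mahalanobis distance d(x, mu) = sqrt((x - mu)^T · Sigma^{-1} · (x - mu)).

Step 1 — centre the observation: (x - mu) = (1, -2).

Step 2 — invert Sigma. det(Sigma) = 16·19 - (-1)² = 303.
  Sigma^{-1} = (1/det) · [[d, -b], [-b, a]] = [[0.0627, 0.0033],
 [0.0033, 0.0528]].

Step 3 — form the quadratic (x - mu)^T · Sigma^{-1} · (x - mu):
  Sigma^{-1} · (x - mu) = (0.0561, -0.1023).
  (x - mu)^T · [Sigma^{-1} · (x - mu)] = (1)·(0.0561) + (-2)·(-0.1023) = 0.2607.

Step 4 — take square root: d = √(0.2607) ≈ 0.5106.

d(x, mu) = √(0.2607) ≈ 0.5106


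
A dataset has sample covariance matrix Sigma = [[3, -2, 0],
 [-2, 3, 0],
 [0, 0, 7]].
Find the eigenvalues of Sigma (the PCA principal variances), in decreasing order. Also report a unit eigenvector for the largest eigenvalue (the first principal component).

Step 1 — characteristic polynomial p(λ) = det(λI - Sigma) = λ³ - tr·λ² + c_1·λ - det, where tr = trace, c_1 = sum of the principal 2×2 minors, det = det(Sigma):
  tr = 3 + 3 + 7 = 13,
  c_1 = (3·3 - (-2)²) + (3·7 - (0)²) + (3·7 - (0)²) = 5 + 21 + 21 = 47,
  det = 3·(3·7 - (0)²) - (-2)·((-2)·7 - (0)·(0)) + (0)·((-2)·(0) - 3·(0)) = 3·(21) - (-2)·(-14) + (0)·(0) = 35.
  So p(λ) = λ³ - 13λ² + 47λ - 35.
Step 2 — look for an integer root (rational root theorem: any rational root is an integer divisor of 35). Testing λ = 1:
  p(1) = 1 - 13 + 47 - 35 = 0  ✓
  Dividing out (λ - 1): p(λ) = (λ - 1)(λ² - 12λ + 35).
Step 3 — remaining eigenvalues from the quadratic λ² - 12λ + 35 = 0:
  Δ = 12² - 4·35 = 144 - 140 = 4,  λ = (12 ± √4)/2 = (12 ± 2)/2 = 7 or 5.
  Sorted: λ_1 = 7,  λ_2 = 5,  λ_3 = 1  (check: sum = 13 = tr ✓).

Step 4 — unit eigenvector for λ_1 = 7: v spans the null space of (Sigma - λ_1 I), whose rows are
  r_1 = (-4, -2, 0),  r_2 = (-2, -4, 0),  r_3 = (0, 0, 0).
  v is orthogonal to every row, so take v ∝ r_1 × r_2 = ((-2)·(0) - (0)·(-4), (0)·(-2) - (-4)·(0), (-4)·(-4) - (-2)·(-2)) = (0, 0, 12).
  Rescale (divide by 12): u = (0, 0, 1).
  ||u|| = √((0)² + (0)² + (1)²) = √(1) = 1,  v_1 = u/||u|| ≈ (0, 0, 1) (||v_1|| = 1).

λ_1 = 7,  λ_2 = 5,  λ_3 = 1;  v_1 ≈ (0, 0, 1)


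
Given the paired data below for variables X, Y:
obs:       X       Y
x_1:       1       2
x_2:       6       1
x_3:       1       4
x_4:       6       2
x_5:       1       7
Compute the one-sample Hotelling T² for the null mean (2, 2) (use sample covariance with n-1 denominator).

Step 1 — sample mean vector:
  mean(X) = (1 + 6 + 1 + 6 + 1) / 5 = 15/5 = 3
  mean(Y) = (2 + 1 + 4 + 2 + 7) / 5 = 16/5 = 3.2
  x̄ = (3, 3.2),  deviation x̄ - mu_0 = (3, 3.2) - (2, 2) = (1, 1.2).

Step 2 — sample covariance matrix, S[i,j] = (1/(n-1)) · Σ_k (x_{k,i} - mean_i) · (x_{k,j} - mean_j), divisor n-1 = 4:
  S[X,X] = ((-2)·(-2) + (3)·(3) + (-2)·(-2) + (3)·(3) + (-2)·(-2)) / 4 = 30/4 = 7.5
  S[X,Y] = ((-2)·(-1.2) + (3)·(-2.2) + (-2)·(0.8) + (3)·(-1.2) + (-2)·(3.8)) / 4 = -17/4 = -4.25
  S[Y,Y] = ((-1.2)·(-1.2) + (-2.2)·(-2.2) + (0.8)·(0.8) + (-1.2)·(-1.2) + (3.8)·(3.8)) / 4 = 22.8/4 = 5.7
  S = [[7.5, -4.25],
 [-4.25, 5.7]].

Step 3 — invert S. det(S) = 7.5·5.7 - (-4.25)² = 24.6875.
  S^{-1} = (1/det) · [[d, -b], [-b, a]] = [[0.2309, 0.1722],
 [0.1722, 0.3038]].

Step 4 — quadratic form (x̄ - mu_0)^T · S^{-1} · (x̄ - mu_0):
  S^{-1} · (x̄ - mu_0) = (0.4375, 0.5367),
  (x̄ - mu_0)^T · [...] = (1)·(0.4375) + (1.2)·(0.5367) = 1.0815.

Step 5 — scale by n: T² = 5 · 1.0815 = 5.4076.

T² ≈ 5.4076


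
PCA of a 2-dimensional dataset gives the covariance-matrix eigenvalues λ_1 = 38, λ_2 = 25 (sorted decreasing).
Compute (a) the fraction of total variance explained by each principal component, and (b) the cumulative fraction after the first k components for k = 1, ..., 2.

Step 1 — total variance = trace(Sigma) = Σ λ_i = 38 + 25 = 63.

Step 2 — fraction explained by component i = λ_i / Σ λ:
  PC1: 38/63 = 0.6032
  PC2: 25/63 = 0.3968

Step 3 — cumulative fraction after k components = (λ_1 + ... + λ_k) / Σ λ:
  k = 1: 38/63 = 0.6032
  k = 2: (38 + 25)/63 = 63/63 = 1

Summary (fraction, with percent):

explained: PC1 0.6032 (60.32%), PC2 0.3968 (39.68%);  cumulative: 0.6032, 1


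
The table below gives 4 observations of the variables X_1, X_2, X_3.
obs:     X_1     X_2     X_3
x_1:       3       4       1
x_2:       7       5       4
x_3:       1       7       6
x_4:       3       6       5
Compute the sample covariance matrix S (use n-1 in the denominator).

Step 1 — column means:
  mean(X_1) = (3 + 7 + 1 + 3) / 4 = 14/4 = 3.5
  mean(X_2) = (4 + 5 + 7 + 6) / 4 = 22/4 = 5.5
  mean(X_3) = (1 + 4 + 6 + 5) / 4 = 16/4 = 4

Step 2 — sample covariance S[i,j] = (1/(n-1)) · Σ_k (x_{k,i} - mean_i) · (x_{k,j} - mean_j), with n-1 = 3.
  S[X_1,X_1] = ((-0.5)·(-0.5) + (3.5)·(3.5) + (-2.5)·(-2.5) + (-0.5)·(-0.5)) / 3 = 19/3 = 6.3333
  S[X_1,X_2] = ((-0.5)·(-1.5) + (3.5)·(-0.5) + (-2.5)·(1.5) + (-0.5)·(0.5)) / 3 = -5/3 = -1.6667
  S[X_1,X_3] = ((-0.5)·(-3) + (3.5)·(0) + (-2.5)·(2) + (-0.5)·(1)) / 3 = -4/3 = -1.3333
  S[X_2,X_2] = ((-1.5)·(-1.5) + (-0.5)·(-0.5) + (1.5)·(1.5) + (0.5)·(0.5)) / 3 = 5/3 = 1.6667
  S[X_2,X_3] = ((-1.5)·(-3) + (-0.5)·(0) + (1.5)·(2) + (0.5)·(1)) / 3 = 8/3 = 2.6667
  S[X_3,X_3] = ((-3)·(-3) + (0)·(0) + (2)·(2) + (1)·(1)) / 3 = 14/3 = 4.6667

S is symmetric (S[j,i] = S[i,j]). Assembling:

S = [[6.3333, -1.6667, -1.3333],
 [-1.6667, 1.6667, 2.6667],
 [-1.3333, 2.6667, 4.6667]]


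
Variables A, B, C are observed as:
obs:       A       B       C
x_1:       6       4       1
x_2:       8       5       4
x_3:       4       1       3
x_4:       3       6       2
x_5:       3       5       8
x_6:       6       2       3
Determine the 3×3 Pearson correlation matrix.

Step 1 — column means:
  mean(A) = (6 + 8 + 4 + 3 + 3 + 6) / 6 = 30/6 = 5
  mean(B) = (4 + 5 + 1 + 6 + 5 + 2) / 6 = 23/6 = 3.8333
  mean(C) = (1 + 4 + 3 + 2 + 8 + 3) / 6 = 21/6 = 3.5

Step 2 — sample variances and covariances s[i,j] = (1/(n-1)) · Σ_k (x_{k,i} - mean_i) · (x_{k,j} - mean_j), with n-1 = 5:
  s[A,A] = ((1)·(1) + (3)·(3) + (-1)·(-1) + (-2)·(-2) + (-2)·(-2) + (1)·(1)) / 5 = 20/5 = 4
  s[A,B] = ((1)·(0.1667) + (3)·(1.1667) + (-1)·(-2.8333) + (-2)·(2.1667) + (-2)·(1.1667) + (1)·(-1.8333)) / 5 = -2/5 = -0.4
  s[A,C] = ((1)·(-2.5) + (3)·(0.5) + (-1)·(-0.5) + (-2)·(-1.5) + (-2)·(4.5) + (1)·(-0.5)) / 5 = -7/5 = -1.4
  s[B,B] = ((0.1667)·(0.1667) + (1.1667)·(1.1667) + (-2.8333)·(-2.8333) + (2.1667)·(2.1667) + (1.1667)·(1.1667) + (-1.8333)·(-1.8333)) / 5 = 18.8333/5 = 3.7667
  s[B,C] = ((0.1667)·(-2.5) + (1.1667)·(0.5) + (-2.8333)·(-0.5) + (2.1667)·(-1.5) + (1.1667)·(4.5) + (-1.8333)·(-0.5)) / 5 = 4.5/5 = 0.9
  s[C,C] = ((-2.5)·(-2.5) + (0.5)·(0.5) + (-0.5)·(-0.5) + (-1.5)·(-1.5) + (4.5)·(4.5) + (-0.5)·(-0.5)) / 5 = 29.5/5 = 5.9
  Sample standard deviations s_i = √(s[i,i]):
  s(A) = √(4) = 2
  s(B) = √(3.7667) = 1.9408
  s(C) = √(5.9) = 2.429

Step 3 — r_{ij} = s_{ij} / (s_i · s_j):
  r[A,A] = 1 (diagonal).
  r[A,B] = -0.4 / (2 · 1.9408) = -0.4 / 3.8816 = -0.1031
  r[A,C] = -1.4 / (2 · 2.429) = -1.4 / 4.858 = -0.2882
  r[B,B] = 1 (diagonal).
  r[B,C] = 0.9 / (1.9408 · 2.429) = 0.9 / 4.7142 = 0.1909
  r[C,C] = 1 (diagonal).

R is symmetric with unit diagonal. Assembling:

R = [[1, -0.1031, -0.2882],
 [-0.1031, 1, 0.1909],
 [-0.2882, 0.1909, 1]]


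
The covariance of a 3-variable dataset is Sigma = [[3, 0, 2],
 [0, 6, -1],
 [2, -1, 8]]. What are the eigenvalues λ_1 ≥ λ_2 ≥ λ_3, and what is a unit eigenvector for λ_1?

Step 1 — characteristic polynomial p(λ) = det(λI - Sigma) = λ³ - tr·λ² + c_1·λ - det, where tr = trace, c_1 = sum of the principal 2×2 minors, det = det(Sigma):
  tr = 3 + 6 + 8 = 17,
  c_1 = (3·6 - (0)²) + (3·8 - (2)²) + (6·8 - (-1)²) = 18 + 20 + 47 = 85,
  det = 3·(6·8 - (-1)²) - (0)·((0)·8 - (-1)·(2)) + (2)·((0)·(-1) - 6·(2)) = 3·(47) - (0)·(2) + (2)·(-12) = 117.
  So p(λ) = λ³ - 17λ² + 85λ - 117.
Step 2 — look for an integer root (rational root theorem: any rational root is an integer divisor of 117). Testing λ = 9:
  p(9) = 729 - 1377 + 765 - 117 = 0  ✓
  Dividing out (λ - 9): p(λ) = (λ - 9)(λ² - 8λ + 13).
Step 3 — remaining eigenvalues from the quadratic λ² - 8λ + 13 = 0:
  Δ = 8² - 4·13 = 64 - 52 = 12,  λ = (8 ± √12)/2 = (8 ± 3.4641)/2 ≈ 5.7321 or 2.2679.
  Sorted: λ_1 = 9,  λ_2 = 5.7321,  λ_3 = 2.2679  (check: sum = 17 = tr ✓).

Step 4 — unit eigenvector for λ_1 = 9: v spans the null space of (Sigma - λ_1 I), whose rows are
  r_1 = (-6, 0, 2),  r_2 = (0, -3, -1),  r_3 = (2, -1, -1).
  v is orthogonal to every row, so take v ∝ r_1 × r_2 = ((0)·(-1) - (2)·(-3), (2)·(0) - (-6)·(-1), (-6)·(-3) - (0)·(0)) = (6, -6, 18).
  Rescale (divide by 6): u = (1, -1, 3).
  ||u|| = √((1)² + (-1)² + (3)²) = √(11) ≈ 3.3166,  v_1 = u/||u|| ≈ (0.3015, -0.3015, 0.9045) (||v_1|| = 1).

λ_1 = 9,  λ_2 = 5.7321,  λ_3 = 2.2679;  v_1 ≈ (0.3015, -0.3015, 0.9045)


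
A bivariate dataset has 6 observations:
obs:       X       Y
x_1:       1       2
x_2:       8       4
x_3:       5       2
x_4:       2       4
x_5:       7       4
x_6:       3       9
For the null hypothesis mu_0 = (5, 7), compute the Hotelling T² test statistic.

Step 1 — sample mean vector:
  mean(X) = (1 + 8 + 5 + 2 + 7 + 3) / 6 = 26/6 = 4.3333
  mean(Y) = (2 + 4 + 2 + 4 + 4 + 9) / 6 = 25/6 = 4.1667
  x̄ = (4.3333, 4.1667),  deviation x̄ - mu_0 = (4.3333, 4.1667) - (5, 7) = (-0.6667, -2.8333).

Step 2 — sample covariance matrix, S[i,j] = (1/(n-1)) · Σ_k (x_{k,i} - mean_i) · (x_{k,j} - mean_j), divisor n-1 = 5:
  S[X,X] = ((-3.3333)·(-3.3333) + (3.6667)·(3.6667) + (0.6667)·(0.6667) + (-2.3333)·(-2.3333) + (2.6667)·(2.6667) + (-1.3333)·(-1.3333)) / 5 = 39.3333/5 = 7.8667
  S[X,Y] = ((-3.3333)·(-2.1667) + (3.6667)·(-0.1667) + (0.6667)·(-2.1667) + (-2.3333)·(-0.1667) + (2.6667)·(-0.1667) + (-1.3333)·(4.8333)) / 5 = -1.3333/5 = -0.2667
  S[Y,Y] = ((-2.1667)·(-2.1667) + (-0.1667)·(-0.1667) + (-2.1667)·(-2.1667) + (-0.1667)·(-0.1667) + (-0.1667)·(-0.1667) + (4.8333)·(4.8333)) / 5 = 32.8333/5 = 6.5667
  S = [[7.8667, -0.2667],
 [-0.2667, 6.5667]].

Step 3 — invert S. det(S) = 7.8667·6.5667 - (-0.2667)² = 51.5867.
  S^{-1} = (1/det) · [[d, -b], [-b, a]] = [[0.1273, 0.0052],
 [0.0052, 0.1525]].

Step 4 — quadratic form (x̄ - mu_0)^T · S^{-1} · (x̄ - mu_0):
  S^{-1} · (x̄ - mu_0) = (-0.0995, -0.4355),
  (x̄ - mu_0)^T · [...] = (-0.6667)·(-0.0995) + (-2.8333)·(-0.4355) = 1.3003.

Step 5 — scale by n: T² = 6 · 1.3003 = 7.8018.

T² ≈ 7.8018


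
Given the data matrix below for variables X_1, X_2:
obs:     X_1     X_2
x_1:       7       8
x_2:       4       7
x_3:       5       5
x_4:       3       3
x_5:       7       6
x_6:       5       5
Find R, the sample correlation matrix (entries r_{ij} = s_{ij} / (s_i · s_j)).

Step 1 — column means:
  mean(X_1) = (7 + 4 + 5 + 3 + 7 + 5) / 6 = 31/6 = 5.1667
  mean(X_2) = (8 + 7 + 5 + 3 + 6 + 5) / 6 = 34/6 = 5.6667

Step 2 — sample variances and covariances s[i,j] = (1/(n-1)) · Σ_k (x_{k,i} - mean_i) · (x_{k,j} - mean_j), with n-1 = 5:
  s[X_1,X_1] = ((1.8333)·(1.8333) + (-1.1667)·(-1.1667) + (-0.1667)·(-0.1667) + (-2.1667)·(-2.1667) + (1.8333)·(1.8333) + (-0.1667)·(-0.1667)) / 5 = 12.8333/5 = 2.5667
  s[X_1,X_2] = ((1.8333)·(2.3333) + (-1.1667)·(1.3333) + (-0.1667)·(-0.6667) + (-2.1667)·(-2.6667) + (1.8333)·(0.3333) + (-0.1667)·(-0.6667)) / 5 = 9.3333/5 = 1.8667
  s[X_2,X_2] = ((2.3333)·(2.3333) + (1.3333)·(1.3333) + (-0.6667)·(-0.6667) + (-2.6667)·(-2.6667) + (0.3333)·(0.3333) + (-0.6667)·(-0.6667)) / 5 = 15.3333/5 = 3.0667
  Sample standard deviations s_i = √(s[i,i]):
  s(X_1) = √(2.5667) = 1.6021
  s(X_2) = √(3.0667) = 1.7512

Step 3 — r_{ij} = s_{ij} / (s_i · s_j):
  r[X_1,X_1] = 1 (diagonal).
  r[X_1,X_2] = 1.8667 / (1.6021 · 1.7512) = 1.8667 / 2.8056 = 0.6653
  r[X_2,X_2] = 1 (diagonal).

R is symmetric with unit diagonal. Assembling:

R = [[1, 0.6653],
 [0.6653, 1]]


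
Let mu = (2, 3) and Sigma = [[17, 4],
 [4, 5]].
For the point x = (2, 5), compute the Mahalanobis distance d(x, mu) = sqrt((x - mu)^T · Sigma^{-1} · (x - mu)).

Step 1 — centre the observation: (x - mu) = (0, 2).

Step 2 — invert Sigma. det(Sigma) = 17·5 - (4)² = 69.
  Sigma^{-1} = (1/det) · [[d, -b], [-b, a]] = [[0.0725, -0.058],
 [-0.058, 0.2464]].

Step 3 — form the quadratic (x - mu)^T · Sigma^{-1} · (x - mu):
  Sigma^{-1} · (x - mu) = (-0.1159, 0.4928).
  (x - mu)^T · [Sigma^{-1} · (x - mu)] = (0)·(-0.1159) + (2)·(0.4928) = 0.9855.

Step 4 — take square root: d = √(0.9855) ≈ 0.9927.

d(x, mu) = √(0.9855) ≈ 0.9927


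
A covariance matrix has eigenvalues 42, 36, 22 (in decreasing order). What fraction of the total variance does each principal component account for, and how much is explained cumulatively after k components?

Step 1 — total variance = trace(Sigma) = Σ λ_i = 42 + 36 + 22 = 100.

Step 2 — fraction explained by component i = λ_i / Σ λ:
  PC1: 42/100 = 0.42
  PC2: 36/100 = 0.36
  PC3: 22/100 = 0.22

Step 3 — cumulative fraction after k components = (λ_1 + ... + λ_k) / Σ λ:
  k = 1: 42/100 = 0.42
  k = 2: (42 + 36)/100 = 78/100 = 0.78
  k = 3: (42 + 36 + 22)/100 = 100/100 = 1

Summary (fraction, with percent):

explained: PC1 0.42 (42%), PC2 0.36 (36%), PC3 0.22 (22%);  cumulative: 0.42, 0.78, 1


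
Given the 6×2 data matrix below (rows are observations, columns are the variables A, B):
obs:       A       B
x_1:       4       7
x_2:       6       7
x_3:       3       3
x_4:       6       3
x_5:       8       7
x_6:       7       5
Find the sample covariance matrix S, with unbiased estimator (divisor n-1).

Step 1 — column means:
  mean(A) = (4 + 6 + 3 + 6 + 8 + 7) / 6 = 34/6 = 5.6667
  mean(B) = (7 + 7 + 3 + 3 + 7 + 5) / 6 = 32/6 = 5.3333

Step 2 — sample covariance S[i,j] = (1/(n-1)) · Σ_k (x_{k,i} - mean_i) · (x_{k,j} - mean_j), with n-1 = 5.
  S[A,A] = ((-1.6667)·(-1.6667) + (0.3333)·(0.3333) + (-2.6667)·(-2.6667) + (0.3333)·(0.3333) + (2.3333)·(2.3333) + (1.3333)·(1.3333)) / 5 = 17.3333/5 = 3.4667
  S[A,B] = ((-1.6667)·(1.6667) + (0.3333)·(1.6667) + (-2.6667)·(-2.3333) + (0.3333)·(-2.3333) + (2.3333)·(1.6667) + (1.3333)·(-0.3333)) / 5 = 6.6667/5 = 1.3333
  S[B,B] = ((1.6667)·(1.6667) + (1.6667)·(1.6667) + (-2.3333)·(-2.3333) + (-2.3333)·(-2.3333) + (1.6667)·(1.6667) + (-0.3333)·(-0.3333)) / 5 = 19.3333/5 = 3.8667

S is symmetric (S[j,i] = S[i,j]). Assembling:

S = [[3.4667, 1.3333],
 [1.3333, 3.8667]]


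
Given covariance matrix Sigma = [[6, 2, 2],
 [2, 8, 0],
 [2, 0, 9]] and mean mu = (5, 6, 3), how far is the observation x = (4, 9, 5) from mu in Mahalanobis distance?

Step 1 — centre the observation: (x - mu) = (-1, 3, 2).

Step 2 — invert Sigma (cofactor / det for 3×3, or solve directly):
  Sigma^{-1} = [[0.1978, -0.0495, -0.044],
 [-0.0495, 0.1374, 0.011],
 [-0.044, 0.011, 0.1209]].

Step 3 — form the quadratic (x - mu)^T · Sigma^{-1} · (x - mu):
  Sigma^{-1} · (x - mu) = (-0.4341, 0.4835, 0.3187).
  (x - mu)^T · [Sigma^{-1} · (x - mu)] = (-1)·(-0.4341) + (3)·(0.4835) + (2)·(0.3187) = 2.522.

Step 4 — take square root: d = √(2.522) ≈ 1.5881.

d(x, mu) = √(2.522) ≈ 1.5881


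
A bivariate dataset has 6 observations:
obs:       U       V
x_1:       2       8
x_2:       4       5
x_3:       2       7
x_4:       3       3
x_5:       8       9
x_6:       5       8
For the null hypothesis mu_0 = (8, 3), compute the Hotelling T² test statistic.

Step 1 — sample mean vector:
  mean(U) = (2 + 4 + 2 + 3 + 8 + 5) / 6 = 24/6 = 4
  mean(V) = (8 + 5 + 7 + 3 + 9 + 8) / 6 = 40/6 = 6.6667
  x̄ = (4, 6.6667),  deviation x̄ - mu_0 = (4, 6.6667) - (8, 3) = (-4, 3.6667).

Step 2 — sample covariance matrix, S[i,j] = (1/(n-1)) · Σ_k (x_{k,i} - mean_i) · (x_{k,j} - mean_j), divisor n-1 = 5:
  S[U,U] = ((-2)·(-2) + (0)·(0) + (-2)·(-2) + (-1)·(-1) + (4)·(4) + (1)·(1)) / 5 = 26/5 = 5.2
  S[U,V] = ((-2)·(1.3333) + (0)·(-1.6667) + (-2)·(0.3333) + (-1)·(-3.6667) + (4)·(2.3333) + (1)·(1.3333)) / 5 = 11/5 = 2.2
  S[V,V] = ((1.3333)·(1.3333) + (-1.6667)·(-1.6667) + (0.3333)·(0.3333) + (-3.6667)·(-3.6667) + (2.3333)·(2.3333) + (1.3333)·(1.3333)) / 5 = 25.3333/5 = 5.0667
  S = [[5.2, 2.2],
 [2.2, 5.0667]].

Step 3 — invert S. det(S) = 5.2·5.0667 - (2.2)² = 21.5067.
  S^{-1} = (1/det) · [[d, -b], [-b, a]] = [[0.2356, -0.1023],
 [-0.1023, 0.2418]].

Step 4 — quadratic form (x̄ - mu_0)^T · S^{-1} · (x̄ - mu_0):
  S^{-1} · (x̄ - mu_0) = (-1.3174, 1.2957),
  (x̄ - mu_0)^T · [...] = (-4)·(-1.3174) + (3.6667)·(1.2957) = 10.0207.

Step 5 — scale by n: T² = 6 · 10.0207 = 60.124.

T² ≈ 60.124


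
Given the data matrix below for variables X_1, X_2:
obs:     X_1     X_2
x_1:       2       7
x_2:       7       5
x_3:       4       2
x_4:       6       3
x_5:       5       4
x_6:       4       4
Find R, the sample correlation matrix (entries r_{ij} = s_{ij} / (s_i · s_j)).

Step 1 — column means:
  mean(X_1) = (2 + 7 + 4 + 6 + 5 + 4) / 6 = 28/6 = 4.6667
  mean(X_2) = (7 + 5 + 2 + 3 + 4 + 4) / 6 = 25/6 = 4.1667

Step 2 — sample variances and covariances s[i,j] = (1/(n-1)) · Σ_k (x_{k,i} - mean_i) · (x_{k,j} - mean_j), with n-1 = 5:
  s[X_1,X_1] = ((-2.6667)·(-2.6667) + (2.3333)·(2.3333) + (-0.6667)·(-0.6667) + (1.3333)·(1.3333) + (0.3333)·(0.3333) + (-0.6667)·(-0.6667)) / 5 = 15.3333/5 = 3.0667
  s[X_1,X_2] = ((-2.6667)·(2.8333) + (2.3333)·(0.8333) + (-0.6667)·(-2.1667) + (1.3333)·(-1.1667) + (0.3333)·(-0.1667) + (-0.6667)·(-0.1667)) / 5 = -5.6667/5 = -1.1333
  s[X_2,X_2] = ((2.8333)·(2.8333) + (0.8333)·(0.8333) + (-2.1667)·(-2.1667) + (-1.1667)·(-1.1667) + (-0.1667)·(-0.1667) + (-0.1667)·(-0.1667)) / 5 = 14.8333/5 = 2.9667
  Sample standard deviations s_i = √(s[i,i]):
  s(X_1) = √(3.0667) = 1.7512
  s(X_2) = √(2.9667) = 1.7224

Step 3 — r_{ij} = s_{ij} / (s_i · s_j):
  r[X_1,X_1] = 1 (diagonal).
  r[X_1,X_2] = -1.1333 / (1.7512 · 1.7224) = -1.1333 / 3.0163 = -0.3757
  r[X_2,X_2] = 1 (diagonal).

R is symmetric with unit diagonal. Assembling:

R = [[1, -0.3757],
 [-0.3757, 1]]


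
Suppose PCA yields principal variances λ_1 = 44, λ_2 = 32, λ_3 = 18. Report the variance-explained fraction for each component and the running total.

Step 1 — total variance = trace(Sigma) = Σ λ_i = 44 + 32 + 18 = 94.

Step 2 — fraction explained by component i = λ_i / Σ λ:
  PC1: 44/94 = 0.4681
  PC2: 32/94 = 0.3404
  PC3: 18/94 = 0.1915

Step 3 — cumulative fraction after k components = (λ_1 + ... + λ_k) / Σ λ:
  k = 1: 44/94 = 0.4681
  k = 2: (44 + 32)/94 = 76/94 = 0.8085
  k = 3: (44 + 32 + 18)/94 = 94/94 = 1

Summary (fraction, with percent):

explained: PC1 0.4681 (46.81%), PC2 0.3404 (34.04%), PC3 0.1915 (19.15%);  cumulative: 0.4681, 0.8085, 1


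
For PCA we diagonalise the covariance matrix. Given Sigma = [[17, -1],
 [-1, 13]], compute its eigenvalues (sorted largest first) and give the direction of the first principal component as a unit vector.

Step 1 — characteristic polynomial of 2×2 Sigma:
  det(Sigma - λI) = λ² - trace · λ + det = 0.
  trace = 17 + 13 = 30, det = 17·13 - (-1)² = 220.
Step 2 — discriminant:
  Δ = trace² - 4·det = 900 - 880 = 20.
Step 3 — eigenvalues:
  λ = (trace ± √Δ)/2 = (30 ± 4.4721)/2,
  λ_1 = 17.2361,  λ_2 = 12.7639.

Step 4 — unit eigenvector for λ_1: solve (Sigma - λ_1 I)v = 0. First row:
  (17 - 17.2361)·v_x + (-1)·v_y = 0, i.e. (-0.2361)·v_x + (-1)·v_y = 0,
  so v ∝ (b, λ_1 - a) = (-1, 0.2361); multiply by -1 so the first entry is positive: u = (1, -0.2361).
  ||u|| = √((1)² + (-0.2361)²) = √(1.0557) ≈ 1.0275,
  v_1 = u/||u|| ≈ (0.9732, -0.2298) (||v_1|| = 1).

λ_1 = 17.2361,  λ_2 = 12.7639;  v_1 ≈ (0.9732, -0.2298)


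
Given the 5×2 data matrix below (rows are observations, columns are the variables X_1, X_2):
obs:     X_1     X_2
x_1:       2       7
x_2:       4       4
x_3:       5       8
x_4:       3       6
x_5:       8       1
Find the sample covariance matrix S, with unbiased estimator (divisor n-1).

Step 1 — column means:
  mean(X_1) = (2 + 4 + 5 + 3 + 8) / 5 = 22/5 = 4.4
  mean(X_2) = (7 + 4 + 8 + 6 + 1) / 5 = 26/5 = 5.2

Step 2 — sample covariance S[i,j] = (1/(n-1)) · Σ_k (x_{k,i} - mean_i) · (x_{k,j} - mean_j), with n-1 = 4.
  S[X_1,X_1] = ((-2.4)·(-2.4) + (-0.4)·(-0.4) + (0.6)·(0.6) + (-1.4)·(-1.4) + (3.6)·(3.6)) / 4 = 21.2/4 = 5.3
  S[X_1,X_2] = ((-2.4)·(1.8) + (-0.4)·(-1.2) + (0.6)·(2.8) + (-1.4)·(0.8) + (3.6)·(-4.2)) / 4 = -18.4/4 = -4.6
  S[X_2,X_2] = ((1.8)·(1.8) + (-1.2)·(-1.2) + (2.8)·(2.8) + (0.8)·(0.8) + (-4.2)·(-4.2)) / 4 = 30.8/4 = 7.7

S is symmetric (S[j,i] = S[i,j]). Assembling:

S = [[5.3, -4.6],
 [-4.6, 7.7]]


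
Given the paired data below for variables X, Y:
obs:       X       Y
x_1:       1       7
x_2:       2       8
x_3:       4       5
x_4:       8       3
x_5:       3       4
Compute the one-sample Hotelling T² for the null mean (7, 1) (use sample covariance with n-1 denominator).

Step 1 — sample mean vector:
  mean(X) = (1 + 2 + 4 + 8 + 3) / 5 = 18/5 = 3.6
  mean(Y) = (7 + 8 + 5 + 3 + 4) / 5 = 27/5 = 5.4
  x̄ = (3.6, 5.4),  deviation x̄ - mu_0 = (3.6, 5.4) - (7, 1) = (-3.4, 4.4).

Step 2 — sample covariance matrix, S[i,j] = (1/(n-1)) · Σ_k (x_{k,i} - mean_i) · (x_{k,j} - mean_j), divisor n-1 = 4:
  S[X,X] = ((-2.6)·(-2.6) + (-1.6)·(-1.6) + (0.4)·(0.4) + (4.4)·(4.4) + (-0.6)·(-0.6)) / 4 = 29.2/4 = 7.3
  S[X,Y] = ((-2.6)·(1.6) + (-1.6)·(2.6) + (0.4)·(-0.4) + (4.4)·(-2.4) + (-0.6)·(-1.4)) / 4 = -18.2/4 = -4.55
  S[Y,Y] = ((1.6)·(1.6) + (2.6)·(2.6) + (-0.4)·(-0.4) + (-2.4)·(-2.4) + (-1.4)·(-1.4)) / 4 = 17.2/4 = 4.3
  S = [[7.3, -4.55],
 [-4.55, 4.3]].

Step 3 — invert S. det(S) = 7.3·4.3 - (-4.55)² = 10.6875.
  S^{-1} = (1/det) · [[d, -b], [-b, a]] = [[0.4023, 0.4257],
 [0.4257, 0.683]].

Step 4 — quadratic form (x̄ - mu_0)^T · S^{-1} · (x̄ - mu_0):
  S^{-1} · (x̄ - mu_0) = (0.5053, 1.5579),
  (x̄ - mu_0)^T · [...] = (-3.4)·(0.5053) + (4.4)·(1.5579) = 5.1368.

Step 5 — scale by n: T² = 5 · 5.1368 = 25.6842.

T² ≈ 25.6842


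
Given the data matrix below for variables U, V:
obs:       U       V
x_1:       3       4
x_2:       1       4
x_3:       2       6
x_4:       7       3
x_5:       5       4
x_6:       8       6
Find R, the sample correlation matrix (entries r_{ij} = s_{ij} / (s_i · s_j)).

Step 1 — column means:
  mean(U) = (3 + 1 + 2 + 7 + 5 + 8) / 6 = 26/6 = 4.3333
  mean(V) = (4 + 4 + 6 + 3 + 4 + 6) / 6 = 27/6 = 4.5

Step 2 — sample variances and covariances s[i,j] = (1/(n-1)) · Σ_k (x_{k,i} - mean_i) · (x_{k,j} - mean_j), with n-1 = 5:
  s[U,U] = ((-1.3333)·(-1.3333) + (-3.3333)·(-3.3333) + (-2.3333)·(-2.3333) + (2.6667)·(2.6667) + (0.6667)·(0.6667) + (3.6667)·(3.6667)) / 5 = 39.3333/5 = 7.8667
  s[U,V] = ((-1.3333)·(-0.5) + (-3.3333)·(-0.5) + (-2.3333)·(1.5) + (2.6667)·(-1.5) + (0.6667)·(-0.5) + (3.6667)·(1.5)) / 5 = 0/5 = 0
  s[V,V] = ((-0.5)·(-0.5) + (-0.5)·(-0.5) + (1.5)·(1.5) + (-1.5)·(-1.5) + (-0.5)·(-0.5) + (1.5)·(1.5)) / 5 = 7.5/5 = 1.5
  Sample standard deviations s_i = √(s[i,i]):
  s(U) = √(7.8667) = 2.8048
  s(V) = √(1.5) = 1.2247

Step 3 — r_{ij} = s_{ij} / (s_i · s_j):
  r[U,U] = 1 (diagonal).
  r[U,V] = 0 / (2.8048 · 1.2247) = 0 / 3.4351 = 0
  r[V,V] = 1 (diagonal).

R is symmetric with unit diagonal. Assembling:

R = [[1, 0],
 [0, 1]]


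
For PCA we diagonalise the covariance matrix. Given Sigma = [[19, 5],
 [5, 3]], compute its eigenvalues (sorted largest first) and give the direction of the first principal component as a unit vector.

Step 1 — characteristic polynomial of 2×2 Sigma:
  det(Sigma - λI) = λ² - trace · λ + det = 0.
  trace = 19 + 3 = 22, det = 19·3 - (5)² = 32.
Step 2 — discriminant:
  Δ = trace² - 4·det = 484 - 128 = 356.
Step 3 — eigenvalues:
  λ = (trace ± √Δ)/2 = (22 ± 18.868)/2,
  λ_1 = 20.434,  λ_2 = 1.566.

Step 4 — unit eigenvector for λ_1: solve (Sigma - λ_1 I)v = 0. First row:
  (19 - 20.434)·v_x + (5)·v_y = 0, i.e. (-1.434)·v_x + (5)·v_y = 0,
  so v ∝ (b, λ_1 - a) = (5, 1.434) = u.
  ||u|| = √((5)² + (1.434)²) = √(27.0563) ≈ 5.2016,
  v_1 = u/||u|| ≈ (0.9612, 0.2757) (||v_1|| = 1).

λ_1 = 20.434,  λ_2 = 1.566;  v_1 ≈ (0.9612, 0.2757)


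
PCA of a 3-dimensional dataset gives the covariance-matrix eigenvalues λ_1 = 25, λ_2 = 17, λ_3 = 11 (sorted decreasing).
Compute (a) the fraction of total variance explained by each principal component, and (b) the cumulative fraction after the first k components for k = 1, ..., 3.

Step 1 — total variance = trace(Sigma) = Σ λ_i = 25 + 17 + 11 = 53.

Step 2 — fraction explained by component i = λ_i / Σ λ:
  PC1: 25/53 = 0.4717
  PC2: 17/53 = 0.3208
  PC3: 11/53 = 0.2075

Step 3 — cumulative fraction after k components = (λ_1 + ... + λ_k) / Σ λ:
  k = 1: 25/53 = 0.4717
  k = 2: (25 + 17)/53 = 42/53 = 0.7925
  k = 3: (25 + 17 + 11)/53 = 53/53 = 1

Summary (fraction, with percent):

explained: PC1 0.4717 (47.17%), PC2 0.3208 (32.08%), PC3 0.2075 (20.75%);  cumulative: 0.4717, 0.7925, 1
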